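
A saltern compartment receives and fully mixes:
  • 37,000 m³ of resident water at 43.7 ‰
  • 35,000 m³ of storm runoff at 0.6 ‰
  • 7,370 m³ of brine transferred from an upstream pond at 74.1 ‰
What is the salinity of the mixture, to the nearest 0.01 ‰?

27.52 ‰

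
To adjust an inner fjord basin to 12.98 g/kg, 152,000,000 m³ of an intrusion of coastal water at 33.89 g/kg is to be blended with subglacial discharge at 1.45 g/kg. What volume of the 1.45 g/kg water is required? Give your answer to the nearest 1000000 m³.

Salt balance: 152,000,000×33.89 + V×1.45 = (152,000,000+V)×12.98
5,151,280,000 + 1.45V = 1,972,960,000 + 12.98V
3,178,320,000 = 11.53V
V = 275,656,548.14 m³

276000000 m³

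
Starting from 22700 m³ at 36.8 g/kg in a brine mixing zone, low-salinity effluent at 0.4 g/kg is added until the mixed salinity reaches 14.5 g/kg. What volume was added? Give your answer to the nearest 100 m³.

Salt balance: 22,700×36.8 + V×0.4 = (22,700+V)×14.5
835,360 + 0.4V = 329,150 + 14.5V
506,210 = 14.1V
V = 35,901.42 m³

35900 m³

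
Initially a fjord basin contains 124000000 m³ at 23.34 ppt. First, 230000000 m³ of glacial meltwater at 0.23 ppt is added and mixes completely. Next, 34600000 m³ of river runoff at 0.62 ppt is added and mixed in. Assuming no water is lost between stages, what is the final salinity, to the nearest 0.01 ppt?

By conservation of dissolved salt,
Initial salt = 124,000,000×23.34 = 2,894,160,000
After stage 1: salt = 2,894,160,000 + 230,000,000×0.23 = 2,947,060,000; volume = 354,000,000 m³; S = 8.325 ppt
After stage 2: salt = 2,947,060,000 + 34,600,000×0.62 = 2,968,512,000; volume = 388,600,000 m³
S = 2,968,512,000 / 388,600,000 = 7.639 ppt

7.64 ppt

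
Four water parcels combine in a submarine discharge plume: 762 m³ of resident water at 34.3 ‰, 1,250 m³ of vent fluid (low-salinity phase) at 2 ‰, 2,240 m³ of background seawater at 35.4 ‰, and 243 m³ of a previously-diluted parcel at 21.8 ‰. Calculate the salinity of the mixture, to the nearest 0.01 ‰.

25.19 ‰

Mass of salt is conserved:
salt = 762×34.3 + 1,250×2 + 2,240×35.4 + 243×21.8 = 26,136.6 + 2,500 + 79,296 + 5,297.4 = 113,230
volume = 762 + 1,250 + 2,240 + 243 = 4,495 m³
S = 113,230 / 4,495 = 25.1902 ‰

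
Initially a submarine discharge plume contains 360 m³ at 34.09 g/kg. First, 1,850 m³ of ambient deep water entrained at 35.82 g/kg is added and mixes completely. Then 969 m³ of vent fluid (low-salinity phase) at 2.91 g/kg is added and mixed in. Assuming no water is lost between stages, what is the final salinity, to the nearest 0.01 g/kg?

25.59 g/kg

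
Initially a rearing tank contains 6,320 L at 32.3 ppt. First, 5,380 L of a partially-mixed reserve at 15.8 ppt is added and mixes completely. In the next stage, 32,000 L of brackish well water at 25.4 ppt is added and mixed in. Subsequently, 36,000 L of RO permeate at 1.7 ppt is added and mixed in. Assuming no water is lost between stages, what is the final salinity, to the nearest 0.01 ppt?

14.59 ppt

Mass of salt is conserved:
Initial salt = 6,320×32.3 = 204,136
After stage 1: salt = 204,136 + 5,380×15.8 = 289,140; volume = 11,700 L; S = 24.713 ppt
After stage 2: salt = 289,140 + 32,000×25.4 = 1,101,940; volume = 43,700 L; S = 25.216 ppt
After stage 3: salt = 1,101,940 + 36,000×1.7 = 1,163,140; volume = 79,700 L
S = 1,163,140 / 79,700 = 14.594 ppt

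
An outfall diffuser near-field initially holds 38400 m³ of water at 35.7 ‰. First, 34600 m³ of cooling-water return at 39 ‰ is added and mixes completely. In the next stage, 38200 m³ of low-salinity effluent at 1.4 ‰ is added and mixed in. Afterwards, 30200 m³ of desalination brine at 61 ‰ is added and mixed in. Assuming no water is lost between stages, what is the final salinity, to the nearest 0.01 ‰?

Weighted by volume,
Initial salt = 38,400×35.7 = 1,370,880
After stage 1: salt = 1,370,880 + 34,600×39 = 2,720,280; volume = 73,000 m³; S = 37.264 ‰
After stage 2: salt = 2,720,280 + 38,200×1.4 = 2,773,760; volume = 111,200 m³; S = 24.944 ‰
After stage 3: salt = 2,773,760 + 30,200×61 = 4,615,960; volume = 141,400 m³
S = 4,615,960 / 141,400 = 32.6447 ‰

32.64 ‰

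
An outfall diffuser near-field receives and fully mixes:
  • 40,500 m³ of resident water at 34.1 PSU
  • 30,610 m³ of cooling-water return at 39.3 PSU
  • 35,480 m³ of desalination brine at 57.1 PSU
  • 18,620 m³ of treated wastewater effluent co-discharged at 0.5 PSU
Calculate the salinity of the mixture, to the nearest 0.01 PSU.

36.89 PSU

Total salt / total volume:
salt = 40,500×34.1 + 30,610×39.3 + 35,480×57.1 + 18,620×0.5 = 1,381,050 + 1,202,973 + 2,025,908 + 9,310 = 4,619,241
volume = 40,500 + 30,610 + 35,480 + 18,620 = 125,210 m³
S = 4,619,241 / 125,210 = 36.8919 PSU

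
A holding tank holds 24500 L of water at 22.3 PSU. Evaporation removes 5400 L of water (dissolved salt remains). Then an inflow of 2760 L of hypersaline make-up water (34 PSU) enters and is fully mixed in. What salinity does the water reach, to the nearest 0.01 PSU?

After evaporation: salt = 24,500×22.3 = 546,350; volume = 24,500 − 5,400 = 19,100 L
After mixing: salt = 546,350 + 2,760×34 = 640,190; volume = 19,100 + 2,760 = 21,860 L
S = 640,190 / 21,860 = 29.2859 PSU

29.29 PSU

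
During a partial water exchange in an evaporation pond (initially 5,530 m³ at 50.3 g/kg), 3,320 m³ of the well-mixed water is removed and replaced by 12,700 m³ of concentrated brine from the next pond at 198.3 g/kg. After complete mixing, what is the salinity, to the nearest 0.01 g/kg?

176.36 g/kg

Remaining after removal: 2,210 m³ at 50.3 g/kg (salt = 111,163)
After addition: salt = 111,163 + 12,700×198.3 = 2,629,573; volume = 14,910 m³
S = 2,629,573 / 14,910 = 176.363 g/kg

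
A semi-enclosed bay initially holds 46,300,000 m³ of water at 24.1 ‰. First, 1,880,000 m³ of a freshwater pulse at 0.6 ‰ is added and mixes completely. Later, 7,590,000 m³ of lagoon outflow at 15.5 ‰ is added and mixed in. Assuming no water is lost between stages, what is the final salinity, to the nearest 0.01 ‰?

Total salt / total volume:
Initial salt = 46,300,000×24.1 = 1,115,830,000
After stage 1: salt = 1,115,830,000 + 1,880,000×0.6 = 1,116,958,000; volume = 48,180,000 m³; S = 23.183 ‰
After stage 2: salt = 1,116,958,000 + 7,590,000×15.5 = 1,234,603,000; volume = 55,770,000 m³
S = 1,234,603,000 / 55,770,000 = 22.1374 ‰

22.14 ‰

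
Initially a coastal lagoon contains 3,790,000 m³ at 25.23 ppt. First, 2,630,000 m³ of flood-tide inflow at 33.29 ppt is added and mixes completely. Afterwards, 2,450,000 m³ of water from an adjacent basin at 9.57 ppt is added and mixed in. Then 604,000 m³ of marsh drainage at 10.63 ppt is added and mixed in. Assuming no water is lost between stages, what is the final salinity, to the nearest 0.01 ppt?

Conserving salt mass:
Initial salt = 3,790,000×25.23 = 95,621,700
After stage 1: salt = 95,621,700 + 2,630,000×33.29 = 183,174,400; volume = 6,420,000 m³; S = 28.532 ppt
After stage 2: salt = 183,174,400 + 2,450,000×9.57 = 206,620,900; volume = 8,870,000 m³; S = 23.294 ppt
After stage 3: salt = 206,620,900 + 604,000×10.63 = 213,041,420; volume = 9,474,000 m³
S = 213,041,420 / 9,474,000 = 22.487 ppt

22.49 ppt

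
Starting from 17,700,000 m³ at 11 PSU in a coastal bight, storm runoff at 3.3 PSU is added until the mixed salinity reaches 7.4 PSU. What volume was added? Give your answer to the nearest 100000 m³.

15500000 m³

Salt balance: 17,700,000×11 + V×3.3 = (17,700,000+V)×7.4
194,700,000 + 3.3V = 130,980,000 + 7.4V
63,720,000 = 4.1V
V = 15,541,463.41 m³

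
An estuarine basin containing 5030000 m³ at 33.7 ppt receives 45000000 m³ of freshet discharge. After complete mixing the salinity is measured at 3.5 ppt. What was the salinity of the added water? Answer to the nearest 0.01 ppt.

Salt balance: 5,030,000×33.7 + 45,000,000×S = 50,030,000×3.5
169,511,000 + 45,000,000·S = 175,105,000
S = (175,105,000 − 169,511,000) / 45,000,000 = 0.1243 ppt

0.12 ppt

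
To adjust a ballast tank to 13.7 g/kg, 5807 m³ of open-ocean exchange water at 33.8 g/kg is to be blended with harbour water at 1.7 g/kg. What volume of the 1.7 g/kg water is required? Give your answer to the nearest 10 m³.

Salt balance: 5,807×33.8 + V×1.7 = (5,807+V)×13.7
196,276.6 + 1.7V = 79,555.9 + 13.7V
116,720.7 = 12V
V = 9,726.73 m³

9730 m³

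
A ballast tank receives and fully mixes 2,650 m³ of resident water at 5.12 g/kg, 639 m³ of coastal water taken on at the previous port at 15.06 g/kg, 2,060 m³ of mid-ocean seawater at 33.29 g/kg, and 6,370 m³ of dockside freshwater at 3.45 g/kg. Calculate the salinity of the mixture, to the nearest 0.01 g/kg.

9.71 g/kg

By conservation of dissolved salt,
salt = 2,650×5.12 + 639×15.06 + 2,060×33.29 + 6,370×3.45 = 13,568 + 9,623.34 + 68,577.4 + 21,976.5 = 113,745.24
volume = 2,650 + 639 + 2,060 + 6,370 = 11,719 m³
S = 113,745.24 / 11,719 = 9.7061 g/kg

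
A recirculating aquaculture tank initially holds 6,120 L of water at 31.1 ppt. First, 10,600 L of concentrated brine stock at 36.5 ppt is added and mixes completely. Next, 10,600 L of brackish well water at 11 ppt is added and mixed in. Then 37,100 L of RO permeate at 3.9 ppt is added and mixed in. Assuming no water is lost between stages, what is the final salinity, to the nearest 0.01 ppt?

13.02 ppt

Conserving salt mass:
Initial salt = 6,120×31.1 = 190,332
After stage 1: salt = 190,332 + 10,600×36.5 = 577,232; volume = 16,720 L; S = 34.523 ppt
After stage 2: salt = 577,232 + 10,600×11 = 693,832; volume = 27,320 L; S = 25.396 ppt
After stage 3: salt = 693,832 + 37,100×3.9 = 838,522; volume = 64,420 L
S = 838,522 / 64,420 = 13.0165 ppt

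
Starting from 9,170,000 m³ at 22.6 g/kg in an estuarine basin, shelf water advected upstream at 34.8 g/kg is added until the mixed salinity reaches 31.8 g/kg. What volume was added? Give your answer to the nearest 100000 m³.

28100000 m³

Salt balance: 9,170,000×22.6 + V×34.8 = (9,170,000+V)×31.8
207,242,000 + 34.8V = 291,606,000 + 31.8V
84,364,000 = 3V
V = 28,121,333.33 m³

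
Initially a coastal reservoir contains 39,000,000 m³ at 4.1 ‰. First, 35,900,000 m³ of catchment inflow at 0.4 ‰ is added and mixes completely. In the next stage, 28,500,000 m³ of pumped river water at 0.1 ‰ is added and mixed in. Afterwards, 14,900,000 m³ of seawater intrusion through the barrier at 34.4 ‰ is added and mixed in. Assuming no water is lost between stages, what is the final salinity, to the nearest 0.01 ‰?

5.83 ‰

Total salt / total volume:
Initial salt = 39,000,000×4.1 = 159,900,000
After stage 1: salt = 159,900,000 + 35,900,000×0.4 = 174,260,000; volume = 74,900,000 m³; S = 2.327 ‰
After stage 2: salt = 174,260,000 + 28,500,000×0.1 = 177,110,000; volume = 103,400,000 m³; S = 1.713 ‰
After stage 3: salt = 177,110,000 + 14,900,000×34.4 = 689,670,000; volume = 118,300,000 m³
S = 689,670,000 / 118,300,000 = 5.8298 ‰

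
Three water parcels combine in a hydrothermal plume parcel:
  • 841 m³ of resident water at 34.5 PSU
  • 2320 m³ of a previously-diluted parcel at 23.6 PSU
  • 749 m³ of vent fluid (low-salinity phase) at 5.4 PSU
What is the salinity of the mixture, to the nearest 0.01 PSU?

22.46 PSU

Total salt / total volume:
salt = 841×34.5 + 2,320×23.6 + 749×5.4 = 29,014.5 + 54,752 + 4,044.6 = 87,811.1
volume = 841 + 2,320 + 749 = 3,910 m³
S = 87,811.1 / 3,910 = 22.4581 PSU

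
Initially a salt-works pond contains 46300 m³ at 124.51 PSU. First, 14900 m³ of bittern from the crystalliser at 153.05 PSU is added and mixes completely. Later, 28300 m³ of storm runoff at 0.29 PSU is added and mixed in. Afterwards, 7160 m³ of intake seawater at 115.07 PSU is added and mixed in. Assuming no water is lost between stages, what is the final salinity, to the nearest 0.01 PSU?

Total salt / total volume:
Initial salt = 46,300×124.51 = 5,764,813
After stage 1: salt = 5,764,813 + 14,900×153.05 = 8,045,258; volume = 61,200 m³; S = 131.458 PSU
After stage 2: salt = 8,045,258 + 28,300×0.29 = 8,053,465; volume = 89,500 m³; S = 89.983 PSU
After stage 3: salt = 8,053,465 + 7,160×115.07 = 8,877,366.2; volume = 96,660 m³
S = 8,877,366.2 / 96,660 = 91.8412 PSU

91.84 PSU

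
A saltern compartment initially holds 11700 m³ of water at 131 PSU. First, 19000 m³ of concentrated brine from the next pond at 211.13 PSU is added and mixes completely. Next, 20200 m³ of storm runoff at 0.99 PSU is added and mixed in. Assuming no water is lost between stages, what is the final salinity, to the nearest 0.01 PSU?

109.32 PSU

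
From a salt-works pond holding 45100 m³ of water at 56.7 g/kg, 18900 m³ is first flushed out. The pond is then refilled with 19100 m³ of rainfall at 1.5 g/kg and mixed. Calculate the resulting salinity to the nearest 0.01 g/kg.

33.43 g/kg

Remaining after removal: 26,200 m³ at 56.7 g/kg (salt = 1,485,540)
After addition: salt = 1,485,540 + 19,100×1.5 = 1,514,190; volume = 45,300 m³
S = 1,514,190 / 45,300 = 33.4258 g/kg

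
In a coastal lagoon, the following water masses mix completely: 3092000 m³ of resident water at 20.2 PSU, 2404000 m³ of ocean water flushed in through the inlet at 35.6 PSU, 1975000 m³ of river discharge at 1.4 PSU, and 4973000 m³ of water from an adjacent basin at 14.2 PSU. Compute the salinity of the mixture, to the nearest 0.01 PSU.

Salt balance:
salt = 3,092,000×20.2 + 2,404,000×35.6 + 1,975,000×1.4 + 4,973,000×14.2 = 62,458,400 + 85,582,400 + 2,765,000 + 70,616,600 = 221,422,400
volume = 3,092,000 + 2,404,000 + 1,975,000 + 4,973,000 = 12,444,000 m³
S = 221,422,400 / 12,444,000 = 17.7935 PSU

17.79 PSU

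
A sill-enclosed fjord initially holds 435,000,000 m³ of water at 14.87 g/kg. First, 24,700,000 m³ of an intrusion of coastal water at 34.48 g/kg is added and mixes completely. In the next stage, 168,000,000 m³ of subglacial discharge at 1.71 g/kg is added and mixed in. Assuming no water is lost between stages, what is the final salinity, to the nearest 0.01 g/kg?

Mass of salt is conserved:
Initial salt = 435,000,000×14.87 = 6,468,450,000
After stage 1: salt = 6,468,450,000 + 24,700,000×34.48 = 7,320,106,000; volume = 459,700,000 m³; S = 15.924 g/kg
After stage 2: salt = 7,320,106,000 + 168,000,000×1.71 = 7,607,386,000; volume = 627,700,000 m³
S = 7,607,386,000 / 627,700,000 = 12.1195 g/kg

12.12 g/kg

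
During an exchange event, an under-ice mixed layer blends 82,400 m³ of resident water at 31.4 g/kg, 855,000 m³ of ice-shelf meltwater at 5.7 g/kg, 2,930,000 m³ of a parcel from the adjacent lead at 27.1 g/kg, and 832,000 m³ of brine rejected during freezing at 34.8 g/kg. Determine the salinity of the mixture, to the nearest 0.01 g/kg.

24.65 g/kg

Salt balance:
salt = 82,400×31.4 + 855,000×5.7 + 2,930,000×27.1 + 832,000×34.8 = 2,587,360 + 4,873,500 + 79,403,000 + 28,953,600 = 115,817,460
volume = 82,400 + 855,000 + 2,930,000 + 832,000 = 4,699,400 m³
S = 115,817,460 / 4,699,400 = 24.6452 g/kg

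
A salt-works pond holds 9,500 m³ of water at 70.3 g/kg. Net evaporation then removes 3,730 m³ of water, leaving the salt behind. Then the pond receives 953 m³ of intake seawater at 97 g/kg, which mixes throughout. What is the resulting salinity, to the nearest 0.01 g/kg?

After evaporation: salt = 9,500×70.3 = 667,850; volume = 9,500 − 3,730 = 5,770 m³
After mixing: salt = 667,850 + 953×97 = 760,291; volume = 5,770 + 953 = 6,723 m³
S = 760,291 / 6,723 = 113.0881 g/kg

113.09 g/kg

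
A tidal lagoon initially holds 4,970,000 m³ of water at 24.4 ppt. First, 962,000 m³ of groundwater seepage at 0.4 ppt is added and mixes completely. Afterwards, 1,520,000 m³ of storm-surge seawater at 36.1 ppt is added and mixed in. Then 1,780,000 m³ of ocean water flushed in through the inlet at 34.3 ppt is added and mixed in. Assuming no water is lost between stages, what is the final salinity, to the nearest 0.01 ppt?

By conservation of dissolved salt,
Initial salt = 4,970,000×24.4 = 121,268,000
After stage 1: salt = 121,268,000 + 962,000×0.4 = 121,652,800; volume = 5,932,000 m³; S = 20.508 ppt
After stage 2: salt = 121,652,800 + 1,520,000×36.1 = 176,524,800; volume = 7,452,000 m³; S = 23.688 ppt
After stage 3: salt = 176,524,800 + 1,780,000×34.3 = 237,578,800; volume = 9,232,000 m³
S = 237,578,800 / 9,232,000 = 25.7343 ppt

25.73 ppt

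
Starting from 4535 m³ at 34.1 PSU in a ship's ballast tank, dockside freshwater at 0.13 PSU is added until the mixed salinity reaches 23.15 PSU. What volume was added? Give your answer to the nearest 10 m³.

Salt balance: 4,535×34.1 + V×0.13 = (4,535+V)×23.15
154,643.5 + 0.13V = 104,985.25 + 23.15V
49,658.25 = 23.02V
V = 2,157.18 m³

2160 m³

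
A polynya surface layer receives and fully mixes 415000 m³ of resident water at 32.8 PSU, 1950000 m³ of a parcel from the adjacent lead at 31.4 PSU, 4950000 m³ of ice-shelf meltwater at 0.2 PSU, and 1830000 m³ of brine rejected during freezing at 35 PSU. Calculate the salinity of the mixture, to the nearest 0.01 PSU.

15.30 PSU

Total salt / total volume:
salt = 415,000×32.8 + 1,950,000×31.4 + 4,950,000×0.2 + 1,830,000×35 = 13,612,000 + 61,230,000 + 990,000 + 64,050,000 = 139,882,000
volume = 415,000 + 1,950,000 + 4,950,000 + 1,830,000 = 9,145,000 m³
S = 139,882,000 / 9,145,000 = 15.296 PSU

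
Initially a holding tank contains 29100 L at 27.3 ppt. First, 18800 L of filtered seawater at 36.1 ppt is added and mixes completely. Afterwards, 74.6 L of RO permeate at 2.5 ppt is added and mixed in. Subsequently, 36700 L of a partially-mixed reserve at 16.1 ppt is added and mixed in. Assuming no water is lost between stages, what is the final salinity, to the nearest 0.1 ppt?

24.4 ppt

Total salt / total volume:
Initial salt = 29,100×27.3 = 794,430
After stage 1: salt = 794,430 + 18,800×36.1 = 1,473,110; volume = 47,900 L; S = 30.754 ppt
After stage 2: salt = 1,473,110 + 74.6×2.5 = 1,473,296.5; volume = 47,974.6 L; S = 30.71 ppt
After stage 3: salt = 1,473,296.5 + 36,700×16.1 = 2,064,166.5; volume = 84,674.6 L
S = 2,064,166.5 / 84,674.6 = 24.3776 ppt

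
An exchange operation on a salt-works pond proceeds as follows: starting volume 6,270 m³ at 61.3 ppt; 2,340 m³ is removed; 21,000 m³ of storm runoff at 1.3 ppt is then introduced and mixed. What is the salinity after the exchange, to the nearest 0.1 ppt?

10.8 ppt

Remaining after removal: 3,930 m³ at 61.3 ppt (salt = 240,909)
After addition: salt = 240,909 + 21,000×1.3 = 268,209; volume = 24,930 m³
S = 268,209 / 24,930 = 10.7585 ppt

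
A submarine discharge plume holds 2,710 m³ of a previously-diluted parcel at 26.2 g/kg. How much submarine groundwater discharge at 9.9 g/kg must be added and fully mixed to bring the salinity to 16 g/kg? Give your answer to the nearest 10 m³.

4530 m³

Salt balance: 2,710×26.2 + V×9.9 = (2,710+V)×16
71,002 + 9.9V = 43,360 + 16V
27,642 = 6.1V
V = 4,531.48 m³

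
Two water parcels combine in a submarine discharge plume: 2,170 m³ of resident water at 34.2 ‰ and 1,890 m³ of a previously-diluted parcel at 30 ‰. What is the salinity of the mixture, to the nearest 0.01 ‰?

Salt balance:
salt = 2,170×34.2 + 1,890×30 = 74,214 + 56,700 = 130,914
volume = 2,170 + 1,890 = 4,060 m³
S = 130,914 / 4,060 = 32.2448 ‰

32.24 ‰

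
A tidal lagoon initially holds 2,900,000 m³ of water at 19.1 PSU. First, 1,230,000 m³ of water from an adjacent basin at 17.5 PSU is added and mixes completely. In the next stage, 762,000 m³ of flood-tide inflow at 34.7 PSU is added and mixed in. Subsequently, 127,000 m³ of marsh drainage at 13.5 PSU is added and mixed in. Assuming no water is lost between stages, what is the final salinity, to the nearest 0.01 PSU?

Total salt / total volume:
Initial salt = 2,900,000×19.1 = 55,390,000
After stage 1: salt = 55,390,000 + 1,230,000×17.5 = 76,915,000; volume = 4,130,000 m³; S = 18.623 PSU
After stage 2: salt = 76,915,000 + 762,000×34.7 = 103,356,400; volume = 4,892,000 m³; S = 21.128 PSU
After stage 3: salt = 103,356,400 + 127,000×13.5 = 105,070,900; volume = 5,019,000 m³
S = 105,070,900 / 5,019,000 = 20.9346 PSU

20.93 PSU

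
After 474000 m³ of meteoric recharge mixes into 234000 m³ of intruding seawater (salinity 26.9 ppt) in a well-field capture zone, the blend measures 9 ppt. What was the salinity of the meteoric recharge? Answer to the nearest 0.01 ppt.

0.16 ppt

Salt balance: 234,000×26.9 + 474,000×S = 708,000×9
6,294,600 + 474,000·S = 6,372,000
S = (6,372,000 − 6,294,600) / 474,000 = 0.1633 ppt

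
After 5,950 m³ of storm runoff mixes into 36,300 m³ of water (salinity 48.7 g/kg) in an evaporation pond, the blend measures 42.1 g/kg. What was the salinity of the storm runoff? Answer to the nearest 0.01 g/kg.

1.83 g/kg

Salt balance: 36,300×48.7 + 5,950×S = 42,250×42.1
1,767,810 + 5,950·S = 1,778,725
S = (1,778,725 − 1,767,810) / 5,950 = 1.8345 g/kg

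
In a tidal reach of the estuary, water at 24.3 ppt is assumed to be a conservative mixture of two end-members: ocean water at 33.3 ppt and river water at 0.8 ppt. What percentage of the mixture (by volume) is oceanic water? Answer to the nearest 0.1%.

72.3%

Let g be the oceanic fraction. Salt balance per unit volume:
g×33.3 + (1−g)×0.8 = 24.3
g = (24.3 − 0.8) / (33.3 − 0.8) = 23.5/32.5 = 0.7231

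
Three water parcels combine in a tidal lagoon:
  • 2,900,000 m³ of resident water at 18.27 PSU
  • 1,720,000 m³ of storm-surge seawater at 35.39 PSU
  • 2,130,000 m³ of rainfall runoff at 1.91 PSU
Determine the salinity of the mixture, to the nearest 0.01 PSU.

Weighted by volume,
salt = 2,900,000×18.27 + 1,720,000×35.39 + 2,130,000×1.91 = 52,983,000 + 60,870,800 + 4,068,300 = 117,922,100
volume = 2,900,000 + 1,720,000 + 2,130,000 = 6,750,000 m³
S = 117,922,100 / 6,750,000 = 17.4699 PSU

17.47 PSU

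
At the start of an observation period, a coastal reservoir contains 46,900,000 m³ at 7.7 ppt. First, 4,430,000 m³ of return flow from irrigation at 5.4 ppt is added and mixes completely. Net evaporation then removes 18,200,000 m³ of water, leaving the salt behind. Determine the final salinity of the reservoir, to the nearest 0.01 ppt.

11.62 ppt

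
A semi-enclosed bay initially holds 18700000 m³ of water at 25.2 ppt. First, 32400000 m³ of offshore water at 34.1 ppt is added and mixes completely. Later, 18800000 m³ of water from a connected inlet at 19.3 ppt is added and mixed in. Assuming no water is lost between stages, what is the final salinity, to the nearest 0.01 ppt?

27.74 ppt

Total salt / total volume:
Initial salt = 18,700,000×25.2 = 471,240,000
After stage 1: salt = 471,240,000 + 32,400,000×34.1 = 1,576,080,000; volume = 51,100,000 m³; S = 30.843 ppt
After stage 2: salt = 1,576,080,000 + 18,800,000×19.3 = 1,938,920,000; volume = 69,900,000 m³
S = 1,938,920,000 / 69,900,000 = 27.7385 ppt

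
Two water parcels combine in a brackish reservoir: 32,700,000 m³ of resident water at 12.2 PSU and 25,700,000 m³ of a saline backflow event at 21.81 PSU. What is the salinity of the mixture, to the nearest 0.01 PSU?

16.43 PSU

Mass of salt is conserved:
salt = 32,700,000×12.2 + 25,700,000×21.81 = 398,940,000 + 560,517,000 = 959,457,000
volume = 32,700,000 + 25,700,000 = 58,400,000 m³
S = 959,457,000 / 58,400,000 = 16.4291 PSU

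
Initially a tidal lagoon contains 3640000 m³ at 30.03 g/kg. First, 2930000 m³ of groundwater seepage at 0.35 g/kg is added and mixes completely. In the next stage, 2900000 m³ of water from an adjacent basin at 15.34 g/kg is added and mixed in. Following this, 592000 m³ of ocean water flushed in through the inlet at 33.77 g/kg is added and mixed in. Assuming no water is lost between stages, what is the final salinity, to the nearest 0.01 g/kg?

By conservation of dissolved salt,
Initial salt = 3,640,000×30.03 = 109,309,200
After stage 1: salt = 109,309,200 + 2,930,000×0.35 = 110,334,700; volume = 6,570,000 m³; S = 16.794 g/kg
After stage 2: salt = 110,334,700 + 2,900,000×15.34 = 154,820,700; volume = 9,470,000 m³; S = 16.349 g/kg
After stage 3: salt = 154,820,700 + 592,000×33.77 = 174,812,540; volume = 10,062,000 m³
S = 174,812,540 / 10,062,000 = 17.3735 g/kg

17.37 g/kg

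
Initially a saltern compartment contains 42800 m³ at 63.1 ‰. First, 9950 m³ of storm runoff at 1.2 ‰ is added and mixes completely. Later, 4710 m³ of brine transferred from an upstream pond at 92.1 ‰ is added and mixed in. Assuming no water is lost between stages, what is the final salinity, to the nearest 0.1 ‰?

54.8 ‰

Mass of salt is conserved:
Initial salt = 42,800×63.1 = 2,700,680
After stage 1: salt = 2,700,680 + 9,950×1.2 = 2,712,620; volume = 52,750 m³; S = 51.424 ‰
After stage 2: salt = 2,712,620 + 4,710×92.1 = 3,146,411; volume = 57,460 m³
S = 3,146,411 / 57,460 = 54.7583 ‰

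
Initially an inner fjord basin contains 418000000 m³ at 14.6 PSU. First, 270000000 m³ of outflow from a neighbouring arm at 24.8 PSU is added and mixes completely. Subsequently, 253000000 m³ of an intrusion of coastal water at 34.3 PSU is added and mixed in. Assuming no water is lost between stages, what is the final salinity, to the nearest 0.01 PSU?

Weighted by volume,
Initial salt = 418,000,000×14.6 = 6,102,800,000
After stage 1: salt = 6,102,800,000 + 270,000,000×24.8 = 12,798,800,000; volume = 688,000,000 m³; S = 18.603 PSU
After stage 2: salt = 12,798,800,000 + 253,000,000×34.3 = 21,476,700,000; volume = 941,000,000 m³
S = 21,476,700,000 / 941,000,000 = 22.8233 PSU

22.82 PSU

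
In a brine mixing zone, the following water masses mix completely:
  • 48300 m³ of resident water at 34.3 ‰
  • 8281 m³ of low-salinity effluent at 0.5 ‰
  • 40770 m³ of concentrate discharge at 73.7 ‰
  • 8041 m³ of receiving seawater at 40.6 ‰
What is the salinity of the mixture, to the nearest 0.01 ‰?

47.37 ‰

By conservation of dissolved salt,
salt = 48,300×34.3 + 8,281×0.5 + 40,770×73.7 + 8,041×40.6 = 1,656,690 + 4,140.5 + 3,004,749 + 326,464.6 = 4,992,044.1
volume = 48,300 + 8,281 + 40,770 + 8,041 = 105,392 m³
S = 4,992,044.1 / 105,392 = 47.3664 ‰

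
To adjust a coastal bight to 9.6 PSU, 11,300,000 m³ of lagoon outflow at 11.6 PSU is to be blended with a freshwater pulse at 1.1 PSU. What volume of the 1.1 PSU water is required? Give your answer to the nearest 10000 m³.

2660000 m³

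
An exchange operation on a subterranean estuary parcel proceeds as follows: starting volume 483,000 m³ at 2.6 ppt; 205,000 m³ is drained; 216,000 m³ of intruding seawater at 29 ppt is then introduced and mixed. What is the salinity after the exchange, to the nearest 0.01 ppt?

14.14 ppt

Remaining after removal: 278,000 m³ at 2.6 ppt (salt = 722,800)
After addition: salt = 722,800 + 216,000×29 = 6,986,800; volume = 494,000 m³
S = 6,986,800 / 494,000 = 14.1433 ppt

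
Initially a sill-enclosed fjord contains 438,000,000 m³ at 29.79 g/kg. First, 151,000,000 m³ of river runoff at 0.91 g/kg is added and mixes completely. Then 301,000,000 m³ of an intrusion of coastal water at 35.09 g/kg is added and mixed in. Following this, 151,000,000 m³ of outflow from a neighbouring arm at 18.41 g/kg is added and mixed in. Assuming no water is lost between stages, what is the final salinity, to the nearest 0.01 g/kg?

25.48 g/kg

Total salt / total volume:
Initial salt = 438,000,000×29.79 = 13,048,020,000
After stage 1: salt = 13,048,020,000 + 151,000,000×0.91 = 13,185,430,000; volume = 589,000,000 m³; S = 22.386 g/kg
After stage 2: salt = 13,185,430,000 + 301,000,000×35.09 = 23,747,520,000; volume = 890,000,000 m³; S = 26.683 g/kg
After stage 3: salt = 23,747,520,000 + 151,000,000×18.41 = 26,527,430,000; volume = 1,041,000,000 m³
S = 26,527,430,000 / 1,041,000,000 = 25.4826 g/kg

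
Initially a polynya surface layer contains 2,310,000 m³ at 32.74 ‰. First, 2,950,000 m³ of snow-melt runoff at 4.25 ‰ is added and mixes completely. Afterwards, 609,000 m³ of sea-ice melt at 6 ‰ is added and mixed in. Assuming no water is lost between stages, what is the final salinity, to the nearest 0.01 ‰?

15.65 ‰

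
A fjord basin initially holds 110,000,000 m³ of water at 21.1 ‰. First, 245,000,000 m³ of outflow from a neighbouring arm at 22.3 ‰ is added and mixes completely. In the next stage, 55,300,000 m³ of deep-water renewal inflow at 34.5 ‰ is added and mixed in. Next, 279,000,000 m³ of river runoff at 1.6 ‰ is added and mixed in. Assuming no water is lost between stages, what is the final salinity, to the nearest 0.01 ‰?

Total salt / total volume:
Initial salt = 110,000,000×21.1 = 2,321,000,000
After stage 1: salt = 2,321,000,000 + 245,000,000×22.3 = 7,784,500,000; volume = 355,000,000 m³; S = 21.928 ‰
After stage 2: salt = 7,784,500,000 + 55,300,000×34.5 = 9,692,350,000; volume = 410,300,000 m³; S = 23.623 ‰
After stage 3: salt = 9,692,350,000 + 279,000,000×1.6 = 10,138,750,000; volume = 689,300,000 m³
S = 10,138,750,000 / 689,300,000 = 14.7088 ‰

14.71 ‰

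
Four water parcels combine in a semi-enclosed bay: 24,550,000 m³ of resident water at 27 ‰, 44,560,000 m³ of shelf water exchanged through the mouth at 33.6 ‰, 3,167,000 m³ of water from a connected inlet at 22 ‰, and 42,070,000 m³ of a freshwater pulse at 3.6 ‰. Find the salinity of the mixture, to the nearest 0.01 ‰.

20.82 ‰

Total salt / total volume:
salt = 24,550,000×27 + 44,560,000×33.6 + 3,167,000×22 + 42,070,000×3.6 = 662,850,000 + 1,497,216,000 + 69,674,000 + 151,452,000 = 2,381,192,000
volume = 24,550,000 + 44,560,000 + 3,167,000 + 42,070,000 = 114,347,000 m³
S = 2,381,192,000 / 114,347,000 = 20.8243 ‰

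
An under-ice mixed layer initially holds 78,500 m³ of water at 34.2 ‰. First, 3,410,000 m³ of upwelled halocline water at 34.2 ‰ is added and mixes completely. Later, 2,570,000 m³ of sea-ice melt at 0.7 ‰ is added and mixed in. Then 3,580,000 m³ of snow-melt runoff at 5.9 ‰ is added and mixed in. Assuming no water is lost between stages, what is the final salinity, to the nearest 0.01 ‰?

14.76 ‰

Mass of salt is conserved:
Initial salt = 78,500×34.2 = 2,684,700
After stage 1: salt = 2,684,700 + 3,410,000×34.2 = 119,306,700; volume = 3,488,500 m³; S = 34.2 ‰
After stage 2: salt = 119,306,700 + 2,570,000×0.7 = 121,105,700; volume = 6,058,500 m³; S = 19.989 ‰
After stage 3: salt = 121,105,700 + 3,580,000×5.9 = 142,227,700; volume = 9,638,500 m³
S = 142,227,700 / 9,638,500 = 14.7562 ‰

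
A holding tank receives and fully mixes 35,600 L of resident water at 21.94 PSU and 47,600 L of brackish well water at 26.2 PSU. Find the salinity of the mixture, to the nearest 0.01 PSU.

24.38 PSU

Mass of salt is conserved:
salt = 35,600×21.94 + 47,600×26.2 = 781,064 + 1,247,120 = 2,028,184
volume = 35,600 + 47,600 = 83,200 L
S = 2,028,184 / 83,200 = 24.3772 PSU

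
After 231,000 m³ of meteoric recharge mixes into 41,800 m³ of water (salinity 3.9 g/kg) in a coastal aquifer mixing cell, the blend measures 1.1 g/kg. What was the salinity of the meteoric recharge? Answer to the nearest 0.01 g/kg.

0.59 g/kg

Salt balance: 41,800×3.9 + 231,000×S = 272,800×1.1
163,020 + 231,000·S = 300,080
S = (300,080 − 163,020) / 231,000 = 0.5933 g/kg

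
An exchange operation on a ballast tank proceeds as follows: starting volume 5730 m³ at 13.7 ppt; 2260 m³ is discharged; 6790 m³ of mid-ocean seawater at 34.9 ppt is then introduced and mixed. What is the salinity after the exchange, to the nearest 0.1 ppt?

Remaining after removal: 3,470 m³ at 13.7 ppt (salt = 47,539)
After addition: salt = 47,539 + 6,790×34.9 = 284,510; volume = 10,260 m³
S = 284,510 / 10,260 = 27.73 ppt

27.7 ppt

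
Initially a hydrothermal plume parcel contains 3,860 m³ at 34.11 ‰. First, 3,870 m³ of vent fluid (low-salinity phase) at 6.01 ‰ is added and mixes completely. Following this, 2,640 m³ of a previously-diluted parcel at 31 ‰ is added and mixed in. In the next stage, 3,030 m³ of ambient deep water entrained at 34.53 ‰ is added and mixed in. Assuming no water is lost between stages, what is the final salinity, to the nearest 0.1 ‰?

Conserving salt mass:
Initial salt = 3,860×34.11 = 131,664.6
After stage 1: salt = 131,664.6 + 3,870×6.01 = 154,923.3; volume = 7,730 m³; S = 20.042 ‰
After stage 2: salt = 154,923.3 + 2,640×31 = 236,763.3; volume = 10,370 m³; S = 22.832 ‰
After stage 3: salt = 236,763.3 + 3,030×34.53 = 341,389.2; volume = 13,400 m³
S = 341,389.2 / 13,400 = 25.4768 ‰

25.5 ‰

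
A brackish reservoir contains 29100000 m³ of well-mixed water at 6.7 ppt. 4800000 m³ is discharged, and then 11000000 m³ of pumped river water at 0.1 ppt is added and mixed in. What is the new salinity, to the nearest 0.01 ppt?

Remaining after removal: 24,300,000 m³ at 6.7 ppt (salt = 162,810,000)
After addition: salt = 162,810,000 + 11,000,000×0.1 = 163,910,000; volume = 35,300,000 m³
S = 163,910,000 / 35,300,000 = 4.6433 ppt

4.64 ppt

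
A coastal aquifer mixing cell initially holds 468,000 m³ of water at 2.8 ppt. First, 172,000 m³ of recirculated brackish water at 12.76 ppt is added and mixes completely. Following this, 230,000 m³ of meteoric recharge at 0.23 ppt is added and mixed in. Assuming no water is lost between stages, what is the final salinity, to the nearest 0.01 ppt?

4.09 ppt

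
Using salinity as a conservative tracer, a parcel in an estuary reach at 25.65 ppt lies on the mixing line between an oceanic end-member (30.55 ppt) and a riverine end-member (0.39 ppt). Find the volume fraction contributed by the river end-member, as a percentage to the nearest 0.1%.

16.2%

Let f be the freshwater fraction. Salt balance per unit volume:
f×0.39 + (1−f)×30.55 = 25.65
f = (30.55 − 25.65) / (30.55 − 0.39) = 4.9/30.16 = 0.1625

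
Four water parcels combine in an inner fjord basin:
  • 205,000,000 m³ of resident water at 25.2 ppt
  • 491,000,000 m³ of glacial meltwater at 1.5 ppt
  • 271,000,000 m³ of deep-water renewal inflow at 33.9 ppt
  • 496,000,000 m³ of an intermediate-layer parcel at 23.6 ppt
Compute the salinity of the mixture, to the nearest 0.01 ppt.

Mass of salt is conserved:
salt = 205,000,000×25.2 + 491,000,000×1.5 + 271,000,000×33.9 + 496,000,000×23.6 = 5,166,000,000 + 736,500,000 + 9,186,900,000 + 11,705,600,000 = 26,795,000,000
volume = 205,000,000 + 491,000,000 + 271,000,000 + 496,000,000 = 1,463,000,000 m³
S = 26,795,000,000 / 1,463,000,000 = 18.3151 ppt

18.32 ppt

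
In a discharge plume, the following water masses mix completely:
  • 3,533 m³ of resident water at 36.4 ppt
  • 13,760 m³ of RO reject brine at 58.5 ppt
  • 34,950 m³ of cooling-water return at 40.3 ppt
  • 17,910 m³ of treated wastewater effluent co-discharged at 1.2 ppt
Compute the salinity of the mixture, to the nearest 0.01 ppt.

By conservation of dissolved salt,
salt = 3,533×36.4 + 13,760×58.5 + 34,950×40.3 + 17,910×1.2 = 128,601.2 + 804,960 + 1,408,485 + 21,492 = 2,363,538.2
volume = 3,533 + 13,760 + 34,950 + 17,910 = 70,153 m³
S = 2,363,538.2 / 70,153 = 33.6912 ppt

33.69 ppt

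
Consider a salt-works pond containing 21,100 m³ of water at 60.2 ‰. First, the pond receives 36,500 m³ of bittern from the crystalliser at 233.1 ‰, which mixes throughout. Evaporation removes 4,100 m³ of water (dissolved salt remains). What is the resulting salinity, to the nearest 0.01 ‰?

After mixing: salt = 21,100×60.2 + 36,500×233.1 = 9,778,370; volume = 57,600 m³
After evaporation: salt unchanged = 9,778,370; volume = 57,600 − 4,100 = 53,500 m³
S = 9,778,370 / 53,500 = 182.7733 ‰

182.77 ‰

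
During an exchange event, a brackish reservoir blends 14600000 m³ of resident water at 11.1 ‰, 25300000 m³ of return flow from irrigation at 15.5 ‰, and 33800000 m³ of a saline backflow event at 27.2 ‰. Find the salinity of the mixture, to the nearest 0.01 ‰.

19.99 ‰

By conservation of dissolved salt,
salt = 14,600,000×11.1 + 25,300,000×15.5 + 33,800,000×27.2 = 162,060,000 + 392,150,000 + 919,360,000 = 1,473,570,000
volume = 14,600,000 + 25,300,000 + 33,800,000 = 73,700,000 m³
S = 1,473,570,000 / 73,700,000 = 19.9942 ‰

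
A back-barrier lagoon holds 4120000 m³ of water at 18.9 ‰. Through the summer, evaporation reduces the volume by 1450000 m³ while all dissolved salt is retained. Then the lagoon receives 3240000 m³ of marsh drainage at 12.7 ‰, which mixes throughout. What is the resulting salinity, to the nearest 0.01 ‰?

After evaporation: salt = 4,120,000×18.9 = 77,868,000; volume = 4,120,000 − 1,450,000 = 2,670,000 m³
After mixing: salt = 77,868,000 + 3,240,000×12.7 = 119,016,000; volume = 2,670,000 + 3,240,000 = 5,910,000 m³
S = 119,016,000 / 5,910,000 = 20.1381 ‰

20.14 ‰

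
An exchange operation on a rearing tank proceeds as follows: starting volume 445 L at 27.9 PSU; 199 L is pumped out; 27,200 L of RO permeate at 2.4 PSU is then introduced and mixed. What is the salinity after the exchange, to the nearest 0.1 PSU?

Remaining after removal: 246 L at 27.9 PSU (salt = 6,863.4)
After addition: salt = 6,863.4 + 27,200×2.4 = 72,143.4; volume = 27,446 L
S = 72,143.4 / 27,446 = 2.6286 PSU

2.6 PSU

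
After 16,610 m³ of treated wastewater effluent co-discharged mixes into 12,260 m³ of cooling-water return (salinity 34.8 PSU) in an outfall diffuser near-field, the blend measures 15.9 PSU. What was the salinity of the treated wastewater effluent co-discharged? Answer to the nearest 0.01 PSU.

1.95 PSU

Salt balance: 12,260×34.8 + 16,610×S = 28,870×15.9
426,648 + 16,610·S = 459,033
S = (459,033 − 426,648) / 16,610 = 1.9497 PSU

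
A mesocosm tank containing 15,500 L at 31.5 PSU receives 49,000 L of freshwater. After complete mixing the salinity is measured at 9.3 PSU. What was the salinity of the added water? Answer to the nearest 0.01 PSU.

Salt balance: 15,500×31.5 + 49,000×S = 64,500×9.3
488,250 + 49,000·S = 599,850
S = (599,850 − 488,250) / 49,000 = 2.2776 PSU

2.28 PSU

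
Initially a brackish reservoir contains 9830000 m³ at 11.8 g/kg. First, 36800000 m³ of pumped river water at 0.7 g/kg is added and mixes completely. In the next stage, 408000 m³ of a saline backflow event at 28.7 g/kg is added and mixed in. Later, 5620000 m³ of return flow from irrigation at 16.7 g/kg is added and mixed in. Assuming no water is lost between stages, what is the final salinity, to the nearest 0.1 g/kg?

Mass of salt is conserved:
Initial salt = 9,830,000×11.8 = 115,994,000
After stage 1: salt = 115,994,000 + 36,800,000×0.7 = 141,754,000; volume = 46,630,000 m³; S = 3.04 g/kg
After stage 2: salt = 141,754,000 + 408,000×28.7 = 153,463,600; volume = 47,038,000 m³; S = 3.263 g/kg
After stage 3: salt = 153,463,600 + 5,620,000×16.7 = 247,317,600; volume = 52,658,000 m³
S = 247,317,600 / 52,658,000 = 4.6967 g/kg

4.7 g/kg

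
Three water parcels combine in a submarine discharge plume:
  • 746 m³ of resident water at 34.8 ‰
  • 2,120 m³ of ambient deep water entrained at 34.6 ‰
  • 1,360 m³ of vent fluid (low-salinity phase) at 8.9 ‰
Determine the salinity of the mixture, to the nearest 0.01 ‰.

26.36 ‰

Conserving salt mass:
salt = 746×34.8 + 2,120×34.6 + 1,360×8.9 = 25,960.8 + 73,352 + 12,104 = 111,416.8
volume = 746 + 2,120 + 1,360 = 4,226 m³
S = 111,416.8 / 4,226 = 26.3646 ‰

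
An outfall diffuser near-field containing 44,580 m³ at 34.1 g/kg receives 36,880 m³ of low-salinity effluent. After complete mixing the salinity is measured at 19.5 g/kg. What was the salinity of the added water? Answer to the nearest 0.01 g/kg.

Salt balance: 44,580×34.1 + 36,880×S = 81,460×19.5
1,520,178 + 36,880·S = 1,588,470
S = (1,588,470 − 1,520,178) / 36,880 = 1.8517 g/kg

1.85 g/kg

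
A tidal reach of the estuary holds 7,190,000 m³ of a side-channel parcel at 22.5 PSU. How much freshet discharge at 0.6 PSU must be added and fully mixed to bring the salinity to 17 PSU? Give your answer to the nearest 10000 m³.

Salt balance: 7,190,000×22.5 + V×0.6 = (7,190,000+V)×17
161,775,000 + 0.6V = 122,230,000 + 17V
39,545,000 = 16.4V
V = 2,411,280.49 m³

2410000 m³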